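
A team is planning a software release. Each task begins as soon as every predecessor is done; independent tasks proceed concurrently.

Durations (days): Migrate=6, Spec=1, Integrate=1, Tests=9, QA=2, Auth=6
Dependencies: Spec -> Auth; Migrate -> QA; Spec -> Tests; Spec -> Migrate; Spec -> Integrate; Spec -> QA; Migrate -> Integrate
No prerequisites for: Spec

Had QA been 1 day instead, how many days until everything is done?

Critical path before the change: Spec→Tests = 1+9 = 10 giving 10 days.
QA is off the critical path — its longest chain is 9 days, giving 1 of slack.
That remains the longest chain; total 10 days.

10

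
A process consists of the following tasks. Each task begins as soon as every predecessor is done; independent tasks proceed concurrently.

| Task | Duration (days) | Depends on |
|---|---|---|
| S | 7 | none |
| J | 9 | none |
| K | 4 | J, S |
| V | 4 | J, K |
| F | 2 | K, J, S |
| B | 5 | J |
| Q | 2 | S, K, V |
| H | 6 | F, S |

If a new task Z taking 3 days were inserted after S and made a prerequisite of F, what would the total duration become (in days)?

Originally the process takes 21 days.
With Z inserted, F now waits for max(K, J, S, Z).
New critical path: J→K→F→H = 9+4+2+6 = 21 ⇒ 21 days.

21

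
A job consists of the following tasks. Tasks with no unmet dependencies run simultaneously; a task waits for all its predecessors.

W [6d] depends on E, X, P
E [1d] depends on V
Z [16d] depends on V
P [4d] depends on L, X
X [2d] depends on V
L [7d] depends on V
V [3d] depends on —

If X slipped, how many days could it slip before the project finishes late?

5

Critical path: V→L→P→W = 3+7+4+6 = 20, so the finish is 20 days.
The longest chain containing X totals 15 days.
Slack of X = 8 − 3 = 5 days.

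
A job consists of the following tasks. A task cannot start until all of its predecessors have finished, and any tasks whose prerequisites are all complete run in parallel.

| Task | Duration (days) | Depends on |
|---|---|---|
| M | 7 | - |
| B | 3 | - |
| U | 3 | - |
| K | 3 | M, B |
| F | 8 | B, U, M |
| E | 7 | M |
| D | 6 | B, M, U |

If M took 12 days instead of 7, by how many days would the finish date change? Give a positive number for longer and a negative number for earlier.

As given, the longest chain is M→F = 7+8 = 15, so the finish is 15 days.
Since M is critical, the +5 change carries straight to that chain (now 20 days).
That remains the longest chain; total 20 days.
Change in finish: 20 − 15 = +5 days.

5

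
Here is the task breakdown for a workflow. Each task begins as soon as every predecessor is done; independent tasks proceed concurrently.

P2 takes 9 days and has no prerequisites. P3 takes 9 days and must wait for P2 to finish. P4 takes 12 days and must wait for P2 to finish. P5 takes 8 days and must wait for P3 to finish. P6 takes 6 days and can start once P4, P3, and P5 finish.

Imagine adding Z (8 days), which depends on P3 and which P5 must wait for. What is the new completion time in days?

40

Originally the job takes 32 days.
With Z inserted, P5 now waits for max(P3, Z).
New critical path: P2→P3→Z→P5→P6 = 9+9+8+8+6 = 40 ⇒ 40 days.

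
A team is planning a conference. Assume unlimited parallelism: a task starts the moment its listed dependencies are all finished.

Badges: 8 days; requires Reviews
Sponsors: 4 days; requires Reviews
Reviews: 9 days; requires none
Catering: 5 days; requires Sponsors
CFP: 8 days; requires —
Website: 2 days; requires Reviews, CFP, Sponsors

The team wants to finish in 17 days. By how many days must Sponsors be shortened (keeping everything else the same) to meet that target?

1

Current finish: 18 days; target: 17.
Sponsors is on every critical path, so each day cut from Sponsors cuts the finish by one (this holds down to a finish of 17).
Need 18 − 17 = 1 day off Sponsors → Sponsors becomes 3 days, finish becomes 17.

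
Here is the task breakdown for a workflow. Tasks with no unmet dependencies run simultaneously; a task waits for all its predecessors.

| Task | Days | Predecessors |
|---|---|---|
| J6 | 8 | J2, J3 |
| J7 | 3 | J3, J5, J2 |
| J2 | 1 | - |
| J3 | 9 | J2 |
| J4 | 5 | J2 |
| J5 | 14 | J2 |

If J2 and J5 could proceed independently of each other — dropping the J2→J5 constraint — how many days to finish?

Original critical path: J2→J3→J6 = 1+9+8 = 18 ⇒ 18 days.
Without J2→J5, J5's earliest start moves from 1 to 0.
The longest chain is now J2→J3→J6 = 1+9+8 = 18, so the project takes 18 days.

18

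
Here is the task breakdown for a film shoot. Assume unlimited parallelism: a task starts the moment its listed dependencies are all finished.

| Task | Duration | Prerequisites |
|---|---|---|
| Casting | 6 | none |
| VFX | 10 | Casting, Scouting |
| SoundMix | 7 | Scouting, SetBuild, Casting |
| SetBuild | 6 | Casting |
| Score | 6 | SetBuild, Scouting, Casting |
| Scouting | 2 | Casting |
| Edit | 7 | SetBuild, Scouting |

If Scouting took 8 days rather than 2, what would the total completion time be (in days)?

Actual critical path: Casting→SetBuild→Edit = 6+6+7 = 19 ⇒ 19 days.
Scouting has 1 day of float (longest path through it is 18).
New critical path: Casting→Scouting→VFX = 6+8+10 = 24 ⇒ 24 days.

24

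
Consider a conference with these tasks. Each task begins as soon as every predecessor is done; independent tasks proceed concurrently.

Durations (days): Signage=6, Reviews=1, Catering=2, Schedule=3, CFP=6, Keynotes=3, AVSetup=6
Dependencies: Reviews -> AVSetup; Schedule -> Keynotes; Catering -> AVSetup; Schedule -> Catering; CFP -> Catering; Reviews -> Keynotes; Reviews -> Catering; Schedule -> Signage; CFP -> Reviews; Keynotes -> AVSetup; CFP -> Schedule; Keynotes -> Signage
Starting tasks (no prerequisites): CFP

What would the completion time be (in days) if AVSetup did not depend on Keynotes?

18

Before: longest chain CFP→Schedule→Keynotes→AVSetup = 6+3+3+6 = 18, finish 18.
Without Keynotes→AVSetup, AVSetup's earliest start moves from 12 to 11.
After: CFP→Schedule→Keynotes→Signage = 6+3+3+6 = 18 → 18 days.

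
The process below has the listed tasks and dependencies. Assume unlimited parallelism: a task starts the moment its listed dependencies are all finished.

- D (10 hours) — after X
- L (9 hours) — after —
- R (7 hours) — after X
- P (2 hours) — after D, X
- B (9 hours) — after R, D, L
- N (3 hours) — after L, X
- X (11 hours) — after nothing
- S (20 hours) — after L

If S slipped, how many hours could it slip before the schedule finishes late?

1

The longest chain is X→D→B = 11+10+9 = 30; overall finish 30 hours.
The longest chain containing S totals 29 hours.
So S can slip 30 − 29 = 1 hour.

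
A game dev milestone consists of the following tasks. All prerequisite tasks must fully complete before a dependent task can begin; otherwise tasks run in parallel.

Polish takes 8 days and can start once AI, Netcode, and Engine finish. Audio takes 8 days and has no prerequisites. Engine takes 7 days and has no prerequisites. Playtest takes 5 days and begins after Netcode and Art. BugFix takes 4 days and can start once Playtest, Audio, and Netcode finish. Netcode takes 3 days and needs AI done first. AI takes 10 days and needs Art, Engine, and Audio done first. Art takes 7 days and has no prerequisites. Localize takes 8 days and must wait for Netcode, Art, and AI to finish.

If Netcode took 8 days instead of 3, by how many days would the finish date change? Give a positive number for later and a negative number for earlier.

5

Critical path before the change: Audio→AI→Netcode→Playtest→BugFix = 8+10+3+5+4 = 30 giving 30 days.
Since Netcode is critical, the +5 change carries straight to that chain (now 35 days).
The critical path is still Audio→AI→Netcode→Playtest→BugFix; finish is now 35 days.
Change in finish: 35 − 30 = +5 days.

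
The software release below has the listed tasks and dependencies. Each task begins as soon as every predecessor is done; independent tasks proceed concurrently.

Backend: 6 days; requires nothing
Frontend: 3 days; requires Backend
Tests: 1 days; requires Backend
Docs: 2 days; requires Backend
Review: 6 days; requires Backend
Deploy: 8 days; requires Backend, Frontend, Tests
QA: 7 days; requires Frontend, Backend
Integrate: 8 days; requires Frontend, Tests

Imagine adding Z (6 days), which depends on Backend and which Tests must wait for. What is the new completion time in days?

Originally the software release takes 17 days.
With Z inserted, Tests now waits for max(Backend, Z).
New critical path: Backend→Z→Tests→Deploy = 6+6+1+8 = 21 ⇒ 21 days.

21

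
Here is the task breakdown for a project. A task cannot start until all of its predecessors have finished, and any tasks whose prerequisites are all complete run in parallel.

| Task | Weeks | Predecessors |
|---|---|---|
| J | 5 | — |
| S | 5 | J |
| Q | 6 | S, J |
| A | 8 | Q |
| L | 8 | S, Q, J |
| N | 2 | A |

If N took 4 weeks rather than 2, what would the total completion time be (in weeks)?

28

As given, the longest chain is J→S→Q→A→N = 5+5+6+8+2 = 26, so the finish is 26 weeks.
Since N is critical, the +2 change carries straight to that chain (now 28 weeks).
That remains the longest chain; total 28 weeks.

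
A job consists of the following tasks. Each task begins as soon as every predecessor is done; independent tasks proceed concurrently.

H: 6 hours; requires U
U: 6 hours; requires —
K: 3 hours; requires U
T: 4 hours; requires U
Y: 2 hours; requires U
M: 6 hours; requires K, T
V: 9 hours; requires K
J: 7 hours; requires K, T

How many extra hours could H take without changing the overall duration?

6

Critical path: U→K→V = 6+3+9 = 18, so the finish is 18 hours.
Longest path through H: 12 hours (earliest finish 12, latest finish 18).
Float = 18 − 12 = 6.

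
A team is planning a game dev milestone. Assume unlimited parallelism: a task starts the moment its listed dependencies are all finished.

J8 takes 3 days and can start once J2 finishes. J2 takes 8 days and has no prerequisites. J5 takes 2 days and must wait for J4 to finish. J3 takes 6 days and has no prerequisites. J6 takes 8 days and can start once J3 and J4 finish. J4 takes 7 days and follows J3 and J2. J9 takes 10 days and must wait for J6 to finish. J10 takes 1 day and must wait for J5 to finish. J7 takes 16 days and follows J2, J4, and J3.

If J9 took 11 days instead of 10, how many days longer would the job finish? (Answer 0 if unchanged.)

1

The binding path is J2→J4→J6→J9 = 8+7+8+10 = 33; finish at 33 days.
Since J9 is critical, the +1 change carries straight to that chain (now 34 days).
No other chain overtakes it, so the finish is 34 days.
Change in finish: 34 − 33 = +1 days.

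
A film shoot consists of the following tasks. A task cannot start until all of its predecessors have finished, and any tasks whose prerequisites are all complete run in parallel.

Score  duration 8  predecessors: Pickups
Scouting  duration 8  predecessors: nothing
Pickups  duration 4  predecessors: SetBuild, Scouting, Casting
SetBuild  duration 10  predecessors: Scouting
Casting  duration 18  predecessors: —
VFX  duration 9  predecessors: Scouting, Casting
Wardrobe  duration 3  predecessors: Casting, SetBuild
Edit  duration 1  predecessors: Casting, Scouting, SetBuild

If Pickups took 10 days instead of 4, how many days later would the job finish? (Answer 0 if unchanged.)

6

The binding path is Casting→Pickups→Score = 18+4+8 = 30; finish at 30 days.
Pickups is on the critical path; changing it to 10 makes that path 36 days.
The critical path is still Casting→Pickups→Score; finish is now 36 days.
Change in finish: 36 − 30 = +6 days.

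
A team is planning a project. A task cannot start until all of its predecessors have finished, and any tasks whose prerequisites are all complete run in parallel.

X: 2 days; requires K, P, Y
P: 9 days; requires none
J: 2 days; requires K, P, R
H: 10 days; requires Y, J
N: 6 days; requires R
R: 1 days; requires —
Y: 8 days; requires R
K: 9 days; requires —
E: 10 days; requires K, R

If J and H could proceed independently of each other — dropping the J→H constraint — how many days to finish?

Original critical path: P→J→H = 9+2+10 = 21 ⇒ 21 days.
Without J→H, H's earliest start moves from 11 to 9.
After: R→Y→H = 1+8+10 = 19 → 19 days.

19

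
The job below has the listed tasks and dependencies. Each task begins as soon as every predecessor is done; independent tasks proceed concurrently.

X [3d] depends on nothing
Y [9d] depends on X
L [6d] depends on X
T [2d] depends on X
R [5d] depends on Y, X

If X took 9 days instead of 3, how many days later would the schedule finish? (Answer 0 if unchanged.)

6

As given, the longest chain is X→Y→R = 3+9+5 = 17, so the finish is 17 days.
X is on the critical path; changing it to 9 makes that path 23 days.
That remains the longest chain; total 23 days.
Change in finish: 23 − 17 = +6 days.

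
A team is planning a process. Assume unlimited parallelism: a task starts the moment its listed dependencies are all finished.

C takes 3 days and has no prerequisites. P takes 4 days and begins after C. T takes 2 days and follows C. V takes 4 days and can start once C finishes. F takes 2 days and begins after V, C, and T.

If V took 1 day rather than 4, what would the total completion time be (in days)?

Actual critical path: C→V→F = 3+4+2 = 9 ⇒ 9 days.
V is on the critical path; changing it to 1 makes that path 6 days.
Now C→P = 3+4 = 7 is longest, so the finish becomes 7 days.

7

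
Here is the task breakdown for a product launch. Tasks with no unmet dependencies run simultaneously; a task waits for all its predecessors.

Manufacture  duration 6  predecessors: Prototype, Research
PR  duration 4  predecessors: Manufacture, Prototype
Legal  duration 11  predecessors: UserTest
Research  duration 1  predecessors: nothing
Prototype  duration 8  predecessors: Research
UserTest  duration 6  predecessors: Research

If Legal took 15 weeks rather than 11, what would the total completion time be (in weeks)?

As given, the longest chain is Research→Prototype→Manufacture→PR = 1+8+6+4 = 19, so the finish is 19 weeks.
Legal has 1 week of float (longest path through it is 18).
Now Research→UserTest→Legal = 1+6+15 = 22 is longest, so the finish becomes 22 weeks.

22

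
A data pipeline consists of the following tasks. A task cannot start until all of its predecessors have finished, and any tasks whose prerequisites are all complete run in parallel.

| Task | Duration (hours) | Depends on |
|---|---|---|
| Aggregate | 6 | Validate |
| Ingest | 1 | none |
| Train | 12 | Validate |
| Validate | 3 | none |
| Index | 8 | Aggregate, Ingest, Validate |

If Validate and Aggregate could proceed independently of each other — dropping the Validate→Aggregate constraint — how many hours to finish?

15

Original critical path: Validate→Aggregate→Index = 3+6+8 = 17 ⇒ 17 hours.
Without Validate→Aggregate, Aggregate's earliest start moves from 3 to 0.
New critical path: Validate→Train = 3+12 = 15 ⇒ 15 hours.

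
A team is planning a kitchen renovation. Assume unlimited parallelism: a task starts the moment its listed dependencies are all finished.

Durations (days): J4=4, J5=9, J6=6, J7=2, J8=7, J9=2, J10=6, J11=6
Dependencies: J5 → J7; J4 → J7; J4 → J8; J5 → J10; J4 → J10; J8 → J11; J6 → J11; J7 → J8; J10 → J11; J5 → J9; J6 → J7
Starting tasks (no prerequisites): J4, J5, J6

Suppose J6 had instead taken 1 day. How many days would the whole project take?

24

Baseline: J5→J7→J8→J11 = 9+2+7+6 = 24 → 24 days.
J6 has 3 days of float (longest path through it is 21).
That remains the longest chain; total 24 days.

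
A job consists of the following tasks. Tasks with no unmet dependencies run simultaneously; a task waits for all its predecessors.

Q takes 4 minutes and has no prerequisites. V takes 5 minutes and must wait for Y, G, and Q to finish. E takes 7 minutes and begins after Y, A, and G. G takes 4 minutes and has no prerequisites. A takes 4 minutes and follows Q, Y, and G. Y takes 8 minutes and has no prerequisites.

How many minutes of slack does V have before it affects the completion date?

Y→A→E = 8+4+7 = 19 sets the makespan at 19 minutes.
Longest path through V: 13 minutes (earliest finish 13, latest finish 19).
Float = 19 − 13 = 6.

6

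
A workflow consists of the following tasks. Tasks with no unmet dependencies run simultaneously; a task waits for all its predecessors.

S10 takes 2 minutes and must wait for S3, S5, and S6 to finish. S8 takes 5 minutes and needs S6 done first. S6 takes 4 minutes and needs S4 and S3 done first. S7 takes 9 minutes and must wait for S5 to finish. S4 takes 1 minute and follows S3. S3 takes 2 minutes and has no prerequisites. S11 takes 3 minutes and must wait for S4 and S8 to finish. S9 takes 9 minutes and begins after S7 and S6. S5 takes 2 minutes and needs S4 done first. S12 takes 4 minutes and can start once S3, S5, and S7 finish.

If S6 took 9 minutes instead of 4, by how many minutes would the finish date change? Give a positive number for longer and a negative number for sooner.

0

As given, the longest chain is S3→S4→S5→S7→S9 = 2+1+2+9+9 = 23, so the finish is 23 minutes.
The longest path through S6 is only 16 minutes, so S6 has float 7.
That remains the longest chain; total 23 minutes.
Change in finish: 23 − 23 = +0 minutes.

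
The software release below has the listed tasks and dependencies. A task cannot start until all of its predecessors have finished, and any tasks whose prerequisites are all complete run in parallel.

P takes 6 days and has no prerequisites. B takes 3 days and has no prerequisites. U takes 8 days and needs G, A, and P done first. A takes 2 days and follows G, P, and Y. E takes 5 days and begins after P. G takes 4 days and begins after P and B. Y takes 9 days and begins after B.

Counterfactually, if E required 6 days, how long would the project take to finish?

22

Baseline: B→Y→A→U = 3+9+2+8 = 22 → 22 days.
The longest path through E is only 11 days, so E has float 11.
The critical path is still B→Y→A→U; finish is now 22 days.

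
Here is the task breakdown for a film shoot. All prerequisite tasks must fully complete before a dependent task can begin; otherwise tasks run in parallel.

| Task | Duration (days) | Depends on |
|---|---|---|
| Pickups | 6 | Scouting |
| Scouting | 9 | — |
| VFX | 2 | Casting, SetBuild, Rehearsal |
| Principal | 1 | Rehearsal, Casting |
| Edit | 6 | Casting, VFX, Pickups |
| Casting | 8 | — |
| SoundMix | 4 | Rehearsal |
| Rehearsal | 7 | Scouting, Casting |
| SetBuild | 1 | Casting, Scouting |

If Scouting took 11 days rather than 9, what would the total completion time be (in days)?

Critical path before the change: Scouting→Rehearsal→VFX→Edit = 9+7+2+6 = 24 giving 24 days.
Scouting lies on that path, so at 11 days the path becomes 26 days.
No other chain overtakes it, so the finish is 26 days.

26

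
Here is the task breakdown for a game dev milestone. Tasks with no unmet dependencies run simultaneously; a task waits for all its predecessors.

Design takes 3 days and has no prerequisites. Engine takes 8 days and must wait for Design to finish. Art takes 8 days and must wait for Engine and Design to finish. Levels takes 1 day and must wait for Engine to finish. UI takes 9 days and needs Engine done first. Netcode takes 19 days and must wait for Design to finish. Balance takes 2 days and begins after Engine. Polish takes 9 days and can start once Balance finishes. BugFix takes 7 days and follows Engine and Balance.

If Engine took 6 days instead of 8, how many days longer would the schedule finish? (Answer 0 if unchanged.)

0

As given, the longest chain is Design→Engine→Balance→Polish = 3+8+2+9 = 22, so the finish is 22 days.
Since Engine is critical, the -2 change carries straight to that chain (now 20 days).
Now Design→Netcode = 3+19 = 22 is longest, so the finish becomes 22 days.
Change in finish: 22 − 22 = +0 days.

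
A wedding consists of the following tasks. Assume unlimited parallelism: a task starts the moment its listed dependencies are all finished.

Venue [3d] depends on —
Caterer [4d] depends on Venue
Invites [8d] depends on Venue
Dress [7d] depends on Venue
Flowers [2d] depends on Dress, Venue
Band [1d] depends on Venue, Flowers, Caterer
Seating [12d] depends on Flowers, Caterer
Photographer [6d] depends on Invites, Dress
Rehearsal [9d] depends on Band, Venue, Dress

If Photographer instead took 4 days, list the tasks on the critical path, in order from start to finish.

Venue, Dress, Flowers, Seating

As given, the longest chain is Venue→Dress→Flowers→Seating = 3+7+2+12 = 24, so the finish is 24 days.
The longest path through Photographer is only 17 days, so Photographer has float 7.
No other chain overtakes it, so the finish is 24 days.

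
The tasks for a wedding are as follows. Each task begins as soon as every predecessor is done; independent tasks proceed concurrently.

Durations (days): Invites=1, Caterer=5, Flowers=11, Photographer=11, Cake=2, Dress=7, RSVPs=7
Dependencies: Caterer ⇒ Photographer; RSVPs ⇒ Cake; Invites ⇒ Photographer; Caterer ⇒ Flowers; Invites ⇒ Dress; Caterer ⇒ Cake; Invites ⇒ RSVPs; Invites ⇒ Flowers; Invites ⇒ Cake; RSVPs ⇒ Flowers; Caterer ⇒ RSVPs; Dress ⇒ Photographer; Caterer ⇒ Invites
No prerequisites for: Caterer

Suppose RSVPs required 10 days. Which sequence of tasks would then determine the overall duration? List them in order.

Actual critical path: Caterer→Invites→RSVPs→Flowers = 5+1+7+11 = 24 ⇒ 24 days.
RSVPs is on the critical path; changing it to 10 makes that path 27 days.
No other chain overtakes it, so the finish is 27 days.

Caterer, Invites, RSVPs, Flowers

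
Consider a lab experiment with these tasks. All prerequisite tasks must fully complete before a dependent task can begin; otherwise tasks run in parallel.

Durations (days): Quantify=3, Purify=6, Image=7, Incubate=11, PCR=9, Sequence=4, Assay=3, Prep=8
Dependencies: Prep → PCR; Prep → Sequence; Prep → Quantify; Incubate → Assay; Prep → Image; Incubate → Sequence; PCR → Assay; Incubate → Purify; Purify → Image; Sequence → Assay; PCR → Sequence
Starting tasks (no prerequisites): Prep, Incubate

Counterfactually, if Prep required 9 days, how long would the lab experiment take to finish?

As given, the longest chain is Prep→PCR→Sequence→Assay = 8+9+4+3 = 24, so the finish is 24 days.
Prep lies on that path, so at 9 days the path becomes 25 days.
No other chain overtakes it, so the finish is 25 days.

25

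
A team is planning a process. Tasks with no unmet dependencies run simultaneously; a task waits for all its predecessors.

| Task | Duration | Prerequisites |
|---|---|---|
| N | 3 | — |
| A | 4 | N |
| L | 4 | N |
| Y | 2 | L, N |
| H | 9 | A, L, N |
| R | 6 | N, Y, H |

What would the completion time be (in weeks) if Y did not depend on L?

22

Original critical path: N→A→H→R = 3+4+9+6 = 22 ⇒ 22 weeks.
Without L→Y, Y's earliest start moves from 7 to 3.
New critical path: N→A→H→R = 3+4+9+6 = 22 ⇒ 22 weeks.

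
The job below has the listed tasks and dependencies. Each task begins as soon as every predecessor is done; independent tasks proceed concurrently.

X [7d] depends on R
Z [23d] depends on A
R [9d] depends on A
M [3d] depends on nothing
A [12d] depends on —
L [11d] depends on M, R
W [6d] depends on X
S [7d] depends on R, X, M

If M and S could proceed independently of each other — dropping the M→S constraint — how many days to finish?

35

Original critical path: A→R→X→S = 12+9+7+7 = 35 ⇒ 35 days.
Dropping M→S doesn't change S's earliest start (28); another predecessor still binds.
New critical path: A→R→X→S = 12+9+7+7 = 35 ⇒ 35 days.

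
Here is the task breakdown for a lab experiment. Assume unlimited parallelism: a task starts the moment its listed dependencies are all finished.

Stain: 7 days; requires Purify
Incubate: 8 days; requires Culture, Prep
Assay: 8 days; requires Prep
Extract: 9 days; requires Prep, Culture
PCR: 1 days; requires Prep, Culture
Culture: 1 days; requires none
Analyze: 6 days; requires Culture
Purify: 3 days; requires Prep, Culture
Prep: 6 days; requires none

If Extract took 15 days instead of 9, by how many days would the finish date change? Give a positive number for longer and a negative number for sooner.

5

Critical path before the change: Prep→Purify→Stain = 6+3+7 = 16 giving 16 days.
Extract is off the critical path — its longest chain is 15 days, giving 1 of slack.
New critical path: Prep→Extract = 6+15 = 21 ⇒ 21 days.
Change in finish: 21 − 16 = +5 days.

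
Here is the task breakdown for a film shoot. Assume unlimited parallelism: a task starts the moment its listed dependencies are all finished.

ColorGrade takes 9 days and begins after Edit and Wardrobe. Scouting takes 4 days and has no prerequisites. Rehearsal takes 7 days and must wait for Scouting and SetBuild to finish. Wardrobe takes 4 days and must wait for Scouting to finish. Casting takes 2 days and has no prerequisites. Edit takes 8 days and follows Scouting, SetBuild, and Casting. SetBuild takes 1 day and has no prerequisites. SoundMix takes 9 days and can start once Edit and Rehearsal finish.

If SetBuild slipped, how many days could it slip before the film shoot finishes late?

3

Scouting→Edit→SoundMix = 4+8+9 = 21 sets the makespan at 21 days.
SetBuild finishes as early as 1 and must finish by 4.
So SetBuild can slip 4 − 1 = 3 days.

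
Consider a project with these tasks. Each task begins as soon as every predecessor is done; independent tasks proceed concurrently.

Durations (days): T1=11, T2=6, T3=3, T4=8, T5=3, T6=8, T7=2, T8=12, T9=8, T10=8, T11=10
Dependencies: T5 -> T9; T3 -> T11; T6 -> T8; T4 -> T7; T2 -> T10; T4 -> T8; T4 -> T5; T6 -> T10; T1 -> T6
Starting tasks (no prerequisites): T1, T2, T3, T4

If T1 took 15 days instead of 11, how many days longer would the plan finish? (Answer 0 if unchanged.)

As given, the longest chain is T1→T6→T8 = 11+8+12 = 31, so the finish is 31 days.
T1 is on the critical path; changing it to 15 makes that path 35 days.
The critical path is still T1→T6→T8; finish is now 35 days.
Change in finish: 35 − 31 = +4 days.

4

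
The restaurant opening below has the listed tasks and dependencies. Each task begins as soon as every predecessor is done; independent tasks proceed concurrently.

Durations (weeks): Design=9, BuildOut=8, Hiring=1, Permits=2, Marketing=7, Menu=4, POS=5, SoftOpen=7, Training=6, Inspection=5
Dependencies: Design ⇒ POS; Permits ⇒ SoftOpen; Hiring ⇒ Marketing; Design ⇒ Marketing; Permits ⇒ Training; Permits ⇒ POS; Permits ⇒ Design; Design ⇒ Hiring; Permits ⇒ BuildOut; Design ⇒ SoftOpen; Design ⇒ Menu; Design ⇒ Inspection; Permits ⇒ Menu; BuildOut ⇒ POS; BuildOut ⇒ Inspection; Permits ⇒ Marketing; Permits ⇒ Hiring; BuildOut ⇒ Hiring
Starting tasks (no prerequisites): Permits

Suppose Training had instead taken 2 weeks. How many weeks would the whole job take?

Actual critical path: Permits→Design→Hiring→Marketing = 2+9+1+7 = 19 ⇒ 19 weeks.
Training is off the critical path — its longest chain is 8 weeks, giving 11 of slack.
The critical path is still Permits→Design→Hiring→Marketing; finish is now 19 weeks.

19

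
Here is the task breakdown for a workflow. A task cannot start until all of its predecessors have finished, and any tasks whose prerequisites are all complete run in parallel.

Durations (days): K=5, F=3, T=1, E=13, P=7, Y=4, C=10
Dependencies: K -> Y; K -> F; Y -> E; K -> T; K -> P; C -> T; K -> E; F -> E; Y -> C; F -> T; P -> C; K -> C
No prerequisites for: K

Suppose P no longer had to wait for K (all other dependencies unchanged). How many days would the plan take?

22

Original critical path: K→P→C→T = 5+7+10+1 = 23 ⇒ 23 days.
Without K→P, P's earliest start moves from 5 to 0.
New critical path: K→Y→E = 5+4+13 = 22 ⇒ 22 days.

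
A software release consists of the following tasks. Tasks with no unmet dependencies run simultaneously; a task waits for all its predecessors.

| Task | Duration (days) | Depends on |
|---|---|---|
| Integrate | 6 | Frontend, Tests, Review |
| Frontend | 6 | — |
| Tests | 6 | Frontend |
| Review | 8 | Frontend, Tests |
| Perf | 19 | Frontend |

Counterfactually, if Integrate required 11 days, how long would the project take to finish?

31

As given, the longest chain is Frontend→Tests→Review→Integrate = 6+6+8+6 = 26, so the finish is 26 days.
Integrate lies on that path, so at 11 days the path becomes 31 days.
No other chain overtakes it, so the finish is 31 days.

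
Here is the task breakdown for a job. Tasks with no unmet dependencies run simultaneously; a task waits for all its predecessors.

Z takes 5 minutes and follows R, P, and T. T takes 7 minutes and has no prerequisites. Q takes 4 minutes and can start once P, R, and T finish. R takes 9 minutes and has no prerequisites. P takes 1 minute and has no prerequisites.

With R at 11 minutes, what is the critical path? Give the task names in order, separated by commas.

R, Z

Critical path before the change: R→Z = 9+5 = 14 giving 14 minutes.
R lies on that path, so at 11 minutes the path becomes 16 minutes.
The critical path is still R→Z; finish is now 16 minutes.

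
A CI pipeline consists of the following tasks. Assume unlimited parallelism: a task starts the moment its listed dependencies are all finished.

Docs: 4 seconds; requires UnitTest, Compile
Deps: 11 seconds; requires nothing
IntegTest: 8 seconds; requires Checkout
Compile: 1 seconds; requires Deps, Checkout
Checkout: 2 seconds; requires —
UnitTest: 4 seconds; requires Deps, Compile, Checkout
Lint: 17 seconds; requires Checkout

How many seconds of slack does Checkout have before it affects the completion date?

1

Critical path: Deps→Compile→UnitTest→Docs = 11+1+4+4 = 20, so the finish is 20 seconds.
Longest path through Checkout: 19 seconds (earliest finish 2, latest finish 3).
Slack of Checkout = 1 − 0 = 1 second.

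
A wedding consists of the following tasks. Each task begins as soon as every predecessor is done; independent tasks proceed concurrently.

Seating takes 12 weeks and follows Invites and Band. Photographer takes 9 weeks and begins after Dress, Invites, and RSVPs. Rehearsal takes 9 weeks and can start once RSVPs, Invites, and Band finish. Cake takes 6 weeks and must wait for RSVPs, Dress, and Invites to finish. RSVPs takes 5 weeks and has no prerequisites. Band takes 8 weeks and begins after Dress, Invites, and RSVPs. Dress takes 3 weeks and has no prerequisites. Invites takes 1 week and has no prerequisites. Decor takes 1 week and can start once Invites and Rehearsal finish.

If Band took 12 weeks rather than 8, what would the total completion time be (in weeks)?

29

The binding path is RSVPs→Band→Seating = 5+8+12 = 25; finish at 25 weeks.
Band lies on that path, so at 12 weeks the path becomes 29 weeks.
No other chain overtakes it, so the finish is 29 weeks.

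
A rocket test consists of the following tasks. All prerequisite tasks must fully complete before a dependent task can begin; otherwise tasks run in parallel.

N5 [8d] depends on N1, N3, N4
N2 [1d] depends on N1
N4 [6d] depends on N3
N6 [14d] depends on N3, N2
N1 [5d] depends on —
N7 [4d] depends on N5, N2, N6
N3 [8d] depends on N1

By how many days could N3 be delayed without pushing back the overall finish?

0

The longest chain is N1→N3→N4→N5→N7 = 5+8+6+8+4 = 31; overall finish 31 days.
N3 finishes as early as 13 and must finish by 13.
Float = 31 − 31 = 0.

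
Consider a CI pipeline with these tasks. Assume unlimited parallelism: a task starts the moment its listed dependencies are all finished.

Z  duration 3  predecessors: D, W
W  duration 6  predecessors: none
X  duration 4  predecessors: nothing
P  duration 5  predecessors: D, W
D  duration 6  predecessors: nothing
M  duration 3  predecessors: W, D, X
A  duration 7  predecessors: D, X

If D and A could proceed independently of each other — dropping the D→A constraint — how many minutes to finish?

Before: longest chain D→A = 6+7 = 13, finish 13.
Without D→A, A's earliest start moves from 6 to 4.
The longest chain is now D→P = 6+5 = 11, so the plan takes 11 minutes.

11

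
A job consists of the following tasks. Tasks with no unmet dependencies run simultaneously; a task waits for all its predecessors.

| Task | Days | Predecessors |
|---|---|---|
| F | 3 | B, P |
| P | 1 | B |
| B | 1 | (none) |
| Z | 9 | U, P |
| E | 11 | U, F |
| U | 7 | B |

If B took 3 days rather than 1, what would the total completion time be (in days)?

21

As given, the longest chain is B→U→E = 1+7+11 = 19, so the finish is 19 days.
Since B is critical, the +2 change carries straight to that chain (now 21 days).
That remains the longest chain; total 21 days.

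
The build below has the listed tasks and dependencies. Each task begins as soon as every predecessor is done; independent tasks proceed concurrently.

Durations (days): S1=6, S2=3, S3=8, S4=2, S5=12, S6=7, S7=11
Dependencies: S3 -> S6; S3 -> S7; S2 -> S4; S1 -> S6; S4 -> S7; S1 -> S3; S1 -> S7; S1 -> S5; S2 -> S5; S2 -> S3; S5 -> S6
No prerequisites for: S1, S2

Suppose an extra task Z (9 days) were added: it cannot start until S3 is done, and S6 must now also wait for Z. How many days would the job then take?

30

Originally the job takes 25 days.
With Z inserted, S6 now waits for max(S3, S1, S5, Z).
New critical path: S1→S3→Z→S6 = 6+8+9+7 = 30 ⇒ 30 days.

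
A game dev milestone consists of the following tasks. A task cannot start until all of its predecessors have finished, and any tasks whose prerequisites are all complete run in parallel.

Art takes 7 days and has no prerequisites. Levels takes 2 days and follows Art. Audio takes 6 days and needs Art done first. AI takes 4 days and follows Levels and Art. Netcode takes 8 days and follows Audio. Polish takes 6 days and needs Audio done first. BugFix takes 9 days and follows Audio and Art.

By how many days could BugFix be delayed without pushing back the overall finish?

Art→Audio→BugFix = 7+6+9 = 22 sets the makespan at 22 days.
BugFix finishes as early as 22 and must finish by 22.
So BugFix can slip 22 − 22 = 0 days.

0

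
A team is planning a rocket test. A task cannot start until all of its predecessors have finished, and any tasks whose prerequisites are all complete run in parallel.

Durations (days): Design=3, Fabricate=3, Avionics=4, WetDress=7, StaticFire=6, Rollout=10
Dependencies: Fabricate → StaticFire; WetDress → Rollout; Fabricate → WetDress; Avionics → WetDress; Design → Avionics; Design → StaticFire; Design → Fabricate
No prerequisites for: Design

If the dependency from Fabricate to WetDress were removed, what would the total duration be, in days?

Original critical path: Design→Avionics→WetDress→Rollout = 3+4+7+10 = 24 ⇒ 24 days.
Dropping Fabricate→WetDress doesn't change WetDress's earliest start (7); another predecessor still binds.
The longest chain is now Design→Avionics→WetDress→Rollout = 3+4+7+10 = 24, so the plan takes 24 days.

24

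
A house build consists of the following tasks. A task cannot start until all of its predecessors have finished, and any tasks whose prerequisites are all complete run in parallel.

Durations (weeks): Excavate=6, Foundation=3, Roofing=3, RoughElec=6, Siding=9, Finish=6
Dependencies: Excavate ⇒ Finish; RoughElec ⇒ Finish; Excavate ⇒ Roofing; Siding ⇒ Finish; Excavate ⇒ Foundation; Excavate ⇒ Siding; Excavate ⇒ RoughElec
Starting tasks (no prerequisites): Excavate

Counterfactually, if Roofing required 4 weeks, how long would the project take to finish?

21

The binding path is Excavate→Siding→Finish = 6+9+6 = 21; finish at 21 weeks.
Roofing has 12 weeks of float (longest path through it is 9).
No other chain overtakes it, so the finish is 21 weeks.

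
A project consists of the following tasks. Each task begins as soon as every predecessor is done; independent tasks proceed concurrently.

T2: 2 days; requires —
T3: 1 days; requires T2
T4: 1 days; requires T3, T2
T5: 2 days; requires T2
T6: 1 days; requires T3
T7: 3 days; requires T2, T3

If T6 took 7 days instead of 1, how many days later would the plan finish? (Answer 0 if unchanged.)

Baseline: T2→T3→T7 = 2+1+3 = 6 → 6 days.
T6 is off the critical path — its longest chain is 4 days, giving 2 of slack.
Now T2→T3→T6 = 2+1+7 = 10 is longest, so the finish becomes 10 days.
Change in finish: 10 − 6 = +4 days.

4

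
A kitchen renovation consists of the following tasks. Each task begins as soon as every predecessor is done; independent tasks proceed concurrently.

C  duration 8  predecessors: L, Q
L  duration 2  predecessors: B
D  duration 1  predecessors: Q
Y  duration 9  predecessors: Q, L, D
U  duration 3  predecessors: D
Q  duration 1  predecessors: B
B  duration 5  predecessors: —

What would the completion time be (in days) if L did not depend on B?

16

With the dependency in place, B→Q→D→Y = 5+1+1+9 = 16 sets the finish at 16 days.
Without B→L, L's earliest start moves from 5 to 0.
New critical path: B→Q→D→Y = 5+1+1+9 = 16 ⇒ 16 days.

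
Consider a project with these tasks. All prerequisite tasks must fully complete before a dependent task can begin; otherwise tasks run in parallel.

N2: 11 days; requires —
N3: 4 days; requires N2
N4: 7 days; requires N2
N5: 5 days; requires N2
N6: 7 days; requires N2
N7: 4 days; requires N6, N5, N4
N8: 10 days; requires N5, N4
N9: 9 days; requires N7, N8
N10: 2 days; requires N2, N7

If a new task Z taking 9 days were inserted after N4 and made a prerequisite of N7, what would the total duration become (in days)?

Originally the job takes 37 days.
With Z inserted, N7 now waits for max(N6, N5, N4, Z).
New critical path: N2→N4→Z→N7→N9 = 11+7+9+4+9 = 40 ⇒ 40 days.

40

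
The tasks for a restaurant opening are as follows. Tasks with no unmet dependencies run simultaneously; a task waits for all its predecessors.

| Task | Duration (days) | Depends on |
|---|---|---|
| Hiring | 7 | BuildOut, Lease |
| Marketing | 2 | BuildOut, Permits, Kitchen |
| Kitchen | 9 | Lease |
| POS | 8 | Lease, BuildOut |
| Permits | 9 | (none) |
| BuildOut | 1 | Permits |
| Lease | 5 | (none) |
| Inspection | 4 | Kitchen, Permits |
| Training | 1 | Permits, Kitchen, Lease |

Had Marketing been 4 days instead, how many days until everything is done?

18

As given, the longest chain is Lease→Kitchen→Inspection = 5+9+4 = 18, so the finish is 18 days.
The longest path through Marketing is only 16 days, so Marketing has float 2.
Now Lease→Kitchen→Marketing = 5+9+4 = 18 is longest, so the finish becomes 18 days.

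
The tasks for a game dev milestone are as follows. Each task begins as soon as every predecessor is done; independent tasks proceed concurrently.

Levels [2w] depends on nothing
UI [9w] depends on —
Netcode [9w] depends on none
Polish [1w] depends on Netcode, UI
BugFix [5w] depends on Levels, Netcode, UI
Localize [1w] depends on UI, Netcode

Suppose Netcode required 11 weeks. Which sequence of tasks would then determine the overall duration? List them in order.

Baseline: Netcode→BugFix = 9+5 = 14 → 14 weeks.
Netcode lies on that path, so at 11 weeks the path becomes 16 weeks.
No other chain overtakes it, so the finish is 16 weeks.

Netcode, BugFix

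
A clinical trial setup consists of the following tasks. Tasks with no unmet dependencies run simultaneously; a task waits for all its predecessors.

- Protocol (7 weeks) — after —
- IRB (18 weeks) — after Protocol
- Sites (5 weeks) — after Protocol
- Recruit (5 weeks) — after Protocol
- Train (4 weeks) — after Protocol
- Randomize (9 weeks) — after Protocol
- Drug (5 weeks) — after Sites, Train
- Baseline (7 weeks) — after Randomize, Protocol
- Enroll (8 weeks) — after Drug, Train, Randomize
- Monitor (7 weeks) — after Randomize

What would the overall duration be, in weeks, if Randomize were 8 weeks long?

25

Actual critical path: Protocol→IRB = 7+18 = 25 ⇒ 25 weeks.
Randomize is off the critical path — its longest chain is 24 weeks, giving 1 of slack.
The critical path is still Protocol→IRB; finish is now 25 weeks.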